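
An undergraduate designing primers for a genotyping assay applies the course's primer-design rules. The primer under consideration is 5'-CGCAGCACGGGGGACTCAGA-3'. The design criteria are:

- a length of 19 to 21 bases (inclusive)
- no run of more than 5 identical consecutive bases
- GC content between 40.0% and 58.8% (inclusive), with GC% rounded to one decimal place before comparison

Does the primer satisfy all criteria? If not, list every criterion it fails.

Fails: GC content.

Base counts: A=5, T=1, G=8, C=6 (length 20).
length: length 20 ✓
homopolymer run: longest run = 5 ✓
GC content: GC 14/20 = 70.0%, outside 40.0–58.8% ✗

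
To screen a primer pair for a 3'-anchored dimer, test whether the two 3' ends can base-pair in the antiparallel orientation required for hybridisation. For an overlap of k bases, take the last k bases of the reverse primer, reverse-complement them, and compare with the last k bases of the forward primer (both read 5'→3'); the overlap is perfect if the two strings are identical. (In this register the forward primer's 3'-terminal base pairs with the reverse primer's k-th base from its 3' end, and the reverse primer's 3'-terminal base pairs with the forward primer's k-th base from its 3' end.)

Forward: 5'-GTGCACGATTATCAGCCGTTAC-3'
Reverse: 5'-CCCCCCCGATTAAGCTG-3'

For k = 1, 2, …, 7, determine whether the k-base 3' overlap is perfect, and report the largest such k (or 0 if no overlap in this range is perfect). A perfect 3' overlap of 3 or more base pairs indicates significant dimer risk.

Longest perfect overlap: 1 complementary base pair; below the dimer-risk threshold (threshold 3).

Last 7 bases (5'→3') — forward …CCGTTAC, reverse …TAAGCTG.
Reverse complement of the reverse primer's last 7 bases: CAGCTTA; its first k bases are the reverse complement of the reverse primer's last k bases, so a perfect k-base overlap needs the forward primer's last k bases to equal them.
Comparing (forward last k vs required): k=1: C vs C ✓; k=2: AC vs CA ✗; k=3: TAC vs CAG ✗; k=4: TTAC vs CAGC ✗; k=5: GTTAC vs CAGCT ✗; k=6: CGTTAC vs CAGCTT ✗; k=7: CCGTTAC vs CAGCTTA ✗.
Only k = 1 is perfect, so the longest perfect 3' overlap is 1.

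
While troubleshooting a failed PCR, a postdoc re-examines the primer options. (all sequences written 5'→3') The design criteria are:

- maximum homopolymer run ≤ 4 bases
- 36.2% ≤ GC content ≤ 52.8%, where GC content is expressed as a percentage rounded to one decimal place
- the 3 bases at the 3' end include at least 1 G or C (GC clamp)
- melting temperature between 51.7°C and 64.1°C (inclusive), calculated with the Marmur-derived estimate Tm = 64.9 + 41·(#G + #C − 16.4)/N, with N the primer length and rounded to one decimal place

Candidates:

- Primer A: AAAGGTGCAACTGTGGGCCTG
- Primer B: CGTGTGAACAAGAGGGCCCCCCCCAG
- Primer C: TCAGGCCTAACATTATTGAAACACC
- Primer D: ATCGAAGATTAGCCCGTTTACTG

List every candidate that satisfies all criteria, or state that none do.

Primer A (21 nt, A=5 T=4 G=8 C=4): longest run = 3 ✓; GC 12/21 = 57.1%, outside 36.2–52.8% ✗; 3' end CTG has 2 G/C ✓; Tm = 64.9 + 41·(12 − 16.4)/21 = 56.3°C ✓ — fails.
Primer B (26 nt, A=6 T=2 G=8 C=10): longest run = 8, exceeds 4 ✗; GC 18/26 = 69.2%, outside 36.2–52.8% ✗; 3' end CAG has 2 G/C ✓; Tm = 64.9 + 41·(18 − 16.4)/26 = 67.4°C, outside 51.7–64.1°C ✗ — fails.
Primer C (25 nt, A=9 T=6 G=3 C=7): longest run = 3 ✓; GC 10/25 = 40.0% ✓; 3' end ACC has 2 G/C ✓; Tm = 64.9 + 41·(10 − 16.4)/25 = 54.4°C ✓ — passes.
Primer D (23 nt, A=6 T=7 G=5 C=5): longest run = 3 ✓; GC 10/23 = 43.5% ✓; 3' end CTG has 2 G/C ✓; Tm = 64.9 + 41·(10 − 16.4)/23 = 53.5°C ✓ — passes.

Primer C and Primer D.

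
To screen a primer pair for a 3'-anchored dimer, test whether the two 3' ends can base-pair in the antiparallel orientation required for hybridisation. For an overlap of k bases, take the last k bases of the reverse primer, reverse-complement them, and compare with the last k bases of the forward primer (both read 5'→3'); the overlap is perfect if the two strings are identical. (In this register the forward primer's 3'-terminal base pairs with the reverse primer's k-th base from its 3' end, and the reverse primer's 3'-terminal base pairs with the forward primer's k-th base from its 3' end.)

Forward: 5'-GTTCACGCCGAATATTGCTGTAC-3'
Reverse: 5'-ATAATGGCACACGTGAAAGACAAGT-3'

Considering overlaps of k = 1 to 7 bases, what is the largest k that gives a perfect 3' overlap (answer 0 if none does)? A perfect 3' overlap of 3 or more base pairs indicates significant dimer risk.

Longest perfect overlap: 2 complementary base pairs; below the dimer-risk threshold (threshold 3).

Last 7 bases (5'→3') — forward …GCTGTAC, reverse …GACAAGT.
Reverse complement of the reverse primer's last 7 bases: ACTTGTC; its first k bases are the reverse complement of the reverse primer's last k bases, so a perfect k-base overlap needs the forward primer's last k bases to equal them.
Comparing (forward last k vs required): k=1: C vs A ✗; k=2: AC vs AC ✓; k=3: TAC vs ACT ✗; k=4: GTAC vs ACTT ✗; k=5: TGTAC vs ACTTG ✗; k=6: CTGTAC vs ACTTGT ✗; k=7: GCTGTAC vs ACTTGTC ✗.
Only k = 2 is perfect, so the longest perfect 3' overlap is 2.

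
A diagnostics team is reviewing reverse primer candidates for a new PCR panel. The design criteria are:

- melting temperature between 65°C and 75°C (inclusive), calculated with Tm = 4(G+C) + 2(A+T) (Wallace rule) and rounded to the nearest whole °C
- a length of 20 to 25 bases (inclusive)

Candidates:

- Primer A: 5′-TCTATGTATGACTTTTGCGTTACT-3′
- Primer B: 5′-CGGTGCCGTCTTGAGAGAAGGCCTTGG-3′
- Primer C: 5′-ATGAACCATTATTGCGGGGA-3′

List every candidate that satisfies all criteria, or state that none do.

None of the candidates satisfy all criteria.

Primer A (24 nt, A=4 T=12 G=4 C=4): Tm = 2·16 + 4·8 = 64°C, outside 65–75°C ✗; length 24 ✓ — fails.
Primer B (27 nt, A=4 T=6 G=11 C=6): Tm = 2·10 + 4·17 = 88°C, outside 65–75°C ✗; length 27, outside 20–25 ✗ — fails.
Primer C (20 nt, A=6 T=5 G=6 C=3): Tm = 2·11 + 4·9 = 58°C, outside 65–75°C ✗; length 20 ✓ — fails.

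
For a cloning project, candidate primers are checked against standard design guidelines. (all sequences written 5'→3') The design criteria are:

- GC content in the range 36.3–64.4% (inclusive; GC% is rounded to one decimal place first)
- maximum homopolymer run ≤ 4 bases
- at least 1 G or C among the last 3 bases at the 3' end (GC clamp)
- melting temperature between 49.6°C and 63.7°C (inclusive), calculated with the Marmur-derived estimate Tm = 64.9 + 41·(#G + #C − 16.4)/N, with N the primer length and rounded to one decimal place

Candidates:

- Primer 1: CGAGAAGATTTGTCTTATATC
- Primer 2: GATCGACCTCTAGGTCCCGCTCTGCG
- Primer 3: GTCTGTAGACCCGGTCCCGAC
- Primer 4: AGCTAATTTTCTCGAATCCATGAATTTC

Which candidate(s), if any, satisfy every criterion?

None of the candidates satisfy all criteria.

Primer 1 (21 nt, A=6 T=8 G=4 C=3): GC 7/21 = 33.3%, outside 36.3–64.4% ✗; longest run = 3 ✓; 3' end ATC has 1 G/C ✓; Tm = 64.9 + 41·(7 − 16.4)/21 = 46.5°C, outside 49.6–63.7°C ✗ — fails.
Primer 2 (26 nt, A=3 T=6 G=7 C=10): GC 17/26 = 65.4%, outside 36.3–64.4% ✗; longest run = 3 ✓; 3' end GCG has 3 G/C ✓; Tm = 64.9 + 41·(17 − 16.4)/26 = 65.8°C, outside 49.6–63.7°C ✗ — fails.
Primer 3 (21 nt, A=3 T=4 G=6 C=8): GC 14/21 = 66.7%, outside 36.3–64.4% ✗; longest run = 3 ✓; 3' end GAC has 2 G/C ✓; Tm = 64.9 + 41·(14 − 16.4)/21 = 60.2°C ✓ — fails.
Primer 4 (28 nt, A=8 T=11 G=3 C=6): GC 9/28 = 32.1%, outside 36.3–64.4% ✗; longest run = 4 ✓; 3' end TTC has 1 G/C ✓; Tm = 64.9 + 41·(9 − 16.4)/28 = 54.1°C ✓ — fails.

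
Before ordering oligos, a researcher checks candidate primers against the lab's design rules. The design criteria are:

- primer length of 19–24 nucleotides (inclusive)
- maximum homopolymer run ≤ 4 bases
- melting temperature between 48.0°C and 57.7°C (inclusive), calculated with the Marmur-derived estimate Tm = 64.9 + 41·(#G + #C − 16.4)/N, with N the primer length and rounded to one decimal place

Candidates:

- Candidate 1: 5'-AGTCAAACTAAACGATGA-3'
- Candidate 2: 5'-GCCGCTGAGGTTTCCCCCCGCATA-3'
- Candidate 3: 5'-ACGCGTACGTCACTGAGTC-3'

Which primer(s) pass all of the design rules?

Candidate 3 only.

Candidate 1 (18 nt, A=9 T=3 G=3 C=3): length 18, outside 19–24 ✗; longest run = 3 ✓; Tm = 64.9 + 41·(6 − 16.4)/18 = 41.2°C, outside 48.0–57.7°C ✗ — fails.
Candidate 2 (24 nt, A=3 T=5 G=6 C=10): length 24 ✓; longest run = 6, exceeds 4 ✗; Tm = 64.9 + 41·(16 − 16.4)/24 = 64.2°C, outside 48.0–57.7°C ✗ — fails.
Candidate 3 (19 nt, A=4 T=4 G=5 C=6): length 19 ✓; longest run = 1 ✓; Tm = 64.9 + 41·(11 − 16.4)/19 = 53.2°C ✓ — passes.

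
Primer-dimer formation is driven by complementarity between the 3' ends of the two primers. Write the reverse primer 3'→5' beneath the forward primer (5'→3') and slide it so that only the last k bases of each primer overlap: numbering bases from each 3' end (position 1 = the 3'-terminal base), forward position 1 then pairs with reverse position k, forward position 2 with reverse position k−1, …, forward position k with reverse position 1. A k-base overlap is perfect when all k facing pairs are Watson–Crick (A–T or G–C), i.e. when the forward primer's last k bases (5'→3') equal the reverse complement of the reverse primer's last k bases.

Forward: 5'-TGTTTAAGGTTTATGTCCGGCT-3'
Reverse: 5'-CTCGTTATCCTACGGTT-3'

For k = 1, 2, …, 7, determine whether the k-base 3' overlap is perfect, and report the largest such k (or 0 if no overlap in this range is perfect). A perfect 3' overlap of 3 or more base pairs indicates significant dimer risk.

Longest perfect overlap: 0 complementary base pairs; below the dimer-risk threshold (threshold 3).

Last 7 bases (5'→3') — forward …TCCGGCT, reverse …TACGGTT.
Reverse complement of the reverse primer's last 7 bases: AACCGTA; its first k bases are the reverse complement of the reverse primer's last k bases, so a perfect k-base overlap needs the forward primer's last k bases to equal them.
Comparing (forward last k vs required): k=1: T vs A ✗; k=2: CT vs AA ✗; k=3: GCT vs AAC ✗; k=4: GGCT vs AACC ✗; k=5: CGGCT vs AACCG ✗; k=6: CCGGCT vs AACCGT ✗; k=7: TCCGGCT vs AACCGTA ✗.
No overlap length from 1 to 7 is perfect, so the longest perfect 3' overlap is 0.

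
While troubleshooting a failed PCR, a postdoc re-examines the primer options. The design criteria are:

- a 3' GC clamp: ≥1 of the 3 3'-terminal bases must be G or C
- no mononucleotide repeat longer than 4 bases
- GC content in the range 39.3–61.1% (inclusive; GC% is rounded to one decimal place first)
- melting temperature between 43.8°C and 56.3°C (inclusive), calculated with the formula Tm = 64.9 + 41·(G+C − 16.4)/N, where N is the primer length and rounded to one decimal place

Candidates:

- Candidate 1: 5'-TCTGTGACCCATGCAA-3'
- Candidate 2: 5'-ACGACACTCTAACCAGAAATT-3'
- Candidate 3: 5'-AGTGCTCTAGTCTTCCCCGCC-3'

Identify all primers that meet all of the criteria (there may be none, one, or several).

None of the candidates satisfy all criteria.

Candidate 1 (16 nt, A=4 T=4 G=3 C=5): 3' end CAA has 1 G/C ✓; longest run = 3 ✓; GC 8/16 = 50.0% ✓; Tm = 64.9 + 41·(8 − 16.4)/16 = 43.4°C, outside 43.8–56.3°C ✗ — fails.
Candidate 2 (21 nt, A=9 T=4 G=2 C=6): 3' end ATT has 0 G/C, need ≥1 ✗; longest run = 3 ✓; GC 8/21 = 38.1%, outside 39.3–61.1% ✗; Tm = 64.9 + 41·(8 − 16.4)/21 = 48.5°C ✓ — fails.
Candidate 3 (21 nt, A=2 T=6 G=4 C=9): 3' end GCC has 3 G/C ✓; longest run = 4 ✓; GC 13/21 = 61.9%, outside 39.3–61.1% ✗; Tm = 64.9 + 41·(13 − 16.4)/21 = 58.3°C, outside 43.8–56.3°C ✗ — fails.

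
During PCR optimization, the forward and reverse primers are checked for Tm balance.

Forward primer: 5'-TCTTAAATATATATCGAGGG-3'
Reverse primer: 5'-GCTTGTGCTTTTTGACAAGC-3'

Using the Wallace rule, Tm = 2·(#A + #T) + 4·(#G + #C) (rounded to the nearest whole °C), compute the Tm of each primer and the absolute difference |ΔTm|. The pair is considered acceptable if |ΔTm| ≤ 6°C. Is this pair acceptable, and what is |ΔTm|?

Forward: A=7 T=7 G=4 C=2 → Tm = 2·14 + 4·6 = 52°C.
Reverse: A=3 T=8 G=5 C=4 → Tm = 2·11 + 4·9 = 58°C.
|ΔTm| = |52 − 58| = 6°C, ≤ 6°C.

|ΔTm| = 6°C; the pair is acceptable.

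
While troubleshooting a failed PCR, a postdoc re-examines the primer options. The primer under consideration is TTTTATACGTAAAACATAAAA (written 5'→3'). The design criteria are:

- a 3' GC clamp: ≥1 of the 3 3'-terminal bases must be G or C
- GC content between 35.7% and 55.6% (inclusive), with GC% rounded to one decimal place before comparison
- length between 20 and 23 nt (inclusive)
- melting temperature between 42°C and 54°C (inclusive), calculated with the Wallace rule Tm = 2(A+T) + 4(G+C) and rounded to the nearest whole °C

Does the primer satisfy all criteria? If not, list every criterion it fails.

Fails: GC clamp, GC content.

Base counts: A=11, T=7, G=1, C=2 (length 21).
GC clamp: 3' end AAA has 0 G/C, need ≥1 ✗
GC content: GC 3/21 = 14.3%, outside 35.7–55.6% ✗
length: length 21 ✓
Tm: Tm = 2·18 + 4·3 = 48°C ✓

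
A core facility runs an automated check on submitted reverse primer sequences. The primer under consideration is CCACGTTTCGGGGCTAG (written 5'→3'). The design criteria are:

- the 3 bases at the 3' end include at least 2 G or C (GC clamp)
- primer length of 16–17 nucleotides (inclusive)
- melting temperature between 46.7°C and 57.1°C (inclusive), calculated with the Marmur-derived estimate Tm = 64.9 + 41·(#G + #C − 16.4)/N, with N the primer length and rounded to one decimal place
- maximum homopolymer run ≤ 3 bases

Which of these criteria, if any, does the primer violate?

Base counts: A=2, T=4, G=6, C=5 (length 17).
GC clamp: 3' end TAG has 1 G/C, need ≥2 ✗
length: length 17 ✓
Tm: Tm = 64.9 + 41·(11 − 16.4)/17 = 51.9°C ✓
homopolymer run: longest run = 4, exceeds 3 ✗

Fails: GC clamp, homopolymer run.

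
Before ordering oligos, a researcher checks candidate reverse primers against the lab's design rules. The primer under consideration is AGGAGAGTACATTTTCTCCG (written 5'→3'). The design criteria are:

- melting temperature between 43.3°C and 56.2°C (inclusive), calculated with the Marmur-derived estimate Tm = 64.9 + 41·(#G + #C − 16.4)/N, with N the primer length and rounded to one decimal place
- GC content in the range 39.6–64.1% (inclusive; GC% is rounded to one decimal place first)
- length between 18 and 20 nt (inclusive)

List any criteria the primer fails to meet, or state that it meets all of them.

Meets all criteria.

Base counts: A=5, T=6, G=5, C=4 (length 20).
Tm: Tm = 64.9 + 41·(9 − 16.4)/20 = 49.7°C ✓
GC content: GC 9/20 = 45.0% ✓
length: length 20 ✓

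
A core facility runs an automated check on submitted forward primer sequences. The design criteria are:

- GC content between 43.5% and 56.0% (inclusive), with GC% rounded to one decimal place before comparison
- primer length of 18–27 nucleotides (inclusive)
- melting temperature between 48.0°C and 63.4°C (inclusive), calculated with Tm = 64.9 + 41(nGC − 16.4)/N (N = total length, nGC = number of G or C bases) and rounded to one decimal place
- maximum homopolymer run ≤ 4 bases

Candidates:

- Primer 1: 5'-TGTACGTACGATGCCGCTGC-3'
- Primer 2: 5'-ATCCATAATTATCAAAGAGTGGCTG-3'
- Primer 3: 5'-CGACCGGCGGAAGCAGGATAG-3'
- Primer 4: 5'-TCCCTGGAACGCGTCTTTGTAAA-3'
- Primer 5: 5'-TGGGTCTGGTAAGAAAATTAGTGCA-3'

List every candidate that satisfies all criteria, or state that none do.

Primer 4 only.

Primer 1 (20 nt, A=3 T=5 G=6 C=6): GC 12/20 = 60.0%, outside 43.5–56.0% ✗; length 20 ✓; Tm = 64.9 + 41·(12 − 16.4)/20 = 55.9°C ✓; longest run = 2 ✓ — fails.
Primer 2 (25 nt, A=9 T=7 G=5 C=4): GC 9/25 = 36.0%, outside 43.5–56.0% ✗; length 25 ✓; Tm = 64.9 + 41·(9 − 16.4)/25 = 52.8°C ✓; longest run = 3 ✓ — fails.
Primer 3 (21 nt, A=6 T=1 G=9 C=5): GC 14/21 = 66.7%, outside 43.5–56.0% ✗; length 21 ✓; Tm = 64.9 + 41·(14 − 16.4)/21 = 60.2°C ✓; longest run = 2 ✓ — fails.
Primer 4 (23 nt, A=5 T=7 G=5 C=6): GC 11/23 = 47.8% ✓; length 23 ✓; Tm = 64.9 + 41·(11 − 16.4)/23 = 55.3°C ✓; longest run = 3 ✓ — passes.
Primer 5 (25 nt, A=8 T=7 G=8 C=2): GC 10/25 = 40.0%, outside 43.5–56.0% ✗; length 25 ✓; Tm = 64.9 + 41·(10 − 16.4)/25 = 54.4°C ✓; longest run = 4 ✓ — fails.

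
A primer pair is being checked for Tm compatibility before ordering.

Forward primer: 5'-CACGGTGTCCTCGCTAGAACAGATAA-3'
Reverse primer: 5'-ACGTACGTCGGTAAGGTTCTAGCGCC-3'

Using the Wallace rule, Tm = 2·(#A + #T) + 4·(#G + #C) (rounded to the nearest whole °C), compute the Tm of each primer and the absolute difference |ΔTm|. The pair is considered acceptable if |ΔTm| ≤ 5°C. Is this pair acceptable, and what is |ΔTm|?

Forward: A=8 T=5 G=6 C=7 → Tm = 2·13 + 4·13 = 78°C.
Reverse: A=5 T=6 G=8 C=7 → Tm = 2·11 + 4·15 = 82°C.
|ΔTm| = |78 − 82| = 4°C, ≤ 5°C.

|ΔTm| = 4°C; the pair is acceptable.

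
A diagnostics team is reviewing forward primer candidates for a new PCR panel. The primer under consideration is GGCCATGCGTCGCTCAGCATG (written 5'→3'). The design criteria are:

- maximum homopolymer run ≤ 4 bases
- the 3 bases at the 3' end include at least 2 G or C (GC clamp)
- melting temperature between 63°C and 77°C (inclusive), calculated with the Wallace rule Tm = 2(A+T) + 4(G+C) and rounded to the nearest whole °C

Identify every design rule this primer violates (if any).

Fails: GC clamp.

Base counts: A=3, T=4, G=7, C=7 (length 21).
homopolymer run: longest run = 2 ✓
GC clamp: 3' end ATG has 1 G/C, need ≥2 ✗
Tm: Tm = 2·7 + 4·14 = 70°C ✓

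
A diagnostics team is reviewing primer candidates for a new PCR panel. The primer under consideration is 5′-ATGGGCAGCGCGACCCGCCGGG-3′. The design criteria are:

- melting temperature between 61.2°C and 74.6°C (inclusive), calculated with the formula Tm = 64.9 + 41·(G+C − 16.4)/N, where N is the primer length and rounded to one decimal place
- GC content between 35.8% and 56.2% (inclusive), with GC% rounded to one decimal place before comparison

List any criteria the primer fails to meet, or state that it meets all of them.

Base counts: A=3, T=1, G=10, C=8 (length 22).
Tm: Tm = 64.9 + 41·(18 − 16.4)/22 = 67.9°C ✓
GC content: GC 18/22 = 81.8%, outside 35.8–56.2% ✗

Fails: GC content.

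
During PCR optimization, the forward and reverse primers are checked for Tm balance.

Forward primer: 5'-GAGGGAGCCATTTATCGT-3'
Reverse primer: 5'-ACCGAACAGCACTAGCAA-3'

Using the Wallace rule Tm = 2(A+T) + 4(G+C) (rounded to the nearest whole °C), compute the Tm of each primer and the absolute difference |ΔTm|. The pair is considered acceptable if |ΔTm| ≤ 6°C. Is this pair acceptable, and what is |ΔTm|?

|ΔTm| = 0°C; the pair is acceptable.

Forward: A=4 T=5 G=6 C=3 → Tm = 2·9 + 4·9 = 54°C.
Reverse: A=8 T=1 G=3 C=6 → Tm = 2·9 + 4·9 = 54°C.
|ΔTm| = |54 − 54| = 0°C, ≤ 6°C.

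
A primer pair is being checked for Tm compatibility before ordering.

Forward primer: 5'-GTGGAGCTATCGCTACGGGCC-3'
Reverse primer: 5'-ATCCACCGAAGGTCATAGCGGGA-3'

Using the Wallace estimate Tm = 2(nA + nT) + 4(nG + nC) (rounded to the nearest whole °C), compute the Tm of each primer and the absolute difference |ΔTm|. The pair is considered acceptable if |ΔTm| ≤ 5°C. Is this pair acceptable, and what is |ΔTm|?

|ΔTm| = 2°C; the pair is acceptable.

Forward: A=3 T=4 G=8 C=6 → Tm = 2·7 + 4·14 = 70°C.
Reverse: A=7 T=3 G=7 C=6 → Tm = 2·10 + 4·13 = 72°C.
|ΔTm| = |70 − 72| = 2°C, ≤ 5°C.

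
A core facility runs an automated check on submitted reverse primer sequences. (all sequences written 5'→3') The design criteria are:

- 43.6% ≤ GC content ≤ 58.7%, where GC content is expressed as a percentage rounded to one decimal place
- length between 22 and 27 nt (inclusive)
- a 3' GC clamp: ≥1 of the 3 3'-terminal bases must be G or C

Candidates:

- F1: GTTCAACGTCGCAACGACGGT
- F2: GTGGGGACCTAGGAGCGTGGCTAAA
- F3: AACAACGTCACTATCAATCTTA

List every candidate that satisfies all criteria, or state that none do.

F1 (21 nt, A=5 T=4 G=6 C=6): GC 12/21 = 57.1% ✓; length 21, outside 22–27 ✗; 3' end GGT has 2 G/C ✓ — fails.
F2 (25 nt, A=6 T=4 G=11 C=4): GC 15/25 = 60.0%, outside 43.6–58.7% ✗; length 25 ✓; 3' end AAA has 0 G/C, need ≥1 ✗ — fails.
F3 (22 nt, A=9 T=6 G=1 C=6): GC 7/22 = 31.8%, outside 43.6–58.7% ✗; length 22 ✓; 3' end TTA has 0 G/C, need ≥1 ✗ — fails.

None of the candidates satisfy all criteria.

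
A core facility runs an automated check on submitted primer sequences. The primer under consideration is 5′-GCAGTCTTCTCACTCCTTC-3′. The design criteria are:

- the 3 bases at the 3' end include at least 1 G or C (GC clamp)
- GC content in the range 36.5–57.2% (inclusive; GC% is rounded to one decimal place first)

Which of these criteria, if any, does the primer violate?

Base counts: A=2, T=7, G=2, C=8 (length 19).
GC clamp: 3' end TTC has 1 G/C ✓
GC content: GC 10/19 = 52.6% ✓

Meets all criteria.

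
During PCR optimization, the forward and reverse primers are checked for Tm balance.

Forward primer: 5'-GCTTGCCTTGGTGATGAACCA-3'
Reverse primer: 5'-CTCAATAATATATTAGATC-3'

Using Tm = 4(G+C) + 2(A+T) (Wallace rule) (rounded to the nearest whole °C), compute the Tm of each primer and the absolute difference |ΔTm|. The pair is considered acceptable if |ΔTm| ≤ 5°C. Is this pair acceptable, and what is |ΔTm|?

|ΔTm| = 18°C; the pair is not acceptable.

Forward: A=4 T=6 G=6 C=5 → Tm = 2·10 + 4·11 = 64°C.
Reverse: A=8 T=7 G=1 C=3 → Tm = 2·15 + 4·4 = 46°C.
|ΔTm| = |64 − 46| = 18°C, > 5°C.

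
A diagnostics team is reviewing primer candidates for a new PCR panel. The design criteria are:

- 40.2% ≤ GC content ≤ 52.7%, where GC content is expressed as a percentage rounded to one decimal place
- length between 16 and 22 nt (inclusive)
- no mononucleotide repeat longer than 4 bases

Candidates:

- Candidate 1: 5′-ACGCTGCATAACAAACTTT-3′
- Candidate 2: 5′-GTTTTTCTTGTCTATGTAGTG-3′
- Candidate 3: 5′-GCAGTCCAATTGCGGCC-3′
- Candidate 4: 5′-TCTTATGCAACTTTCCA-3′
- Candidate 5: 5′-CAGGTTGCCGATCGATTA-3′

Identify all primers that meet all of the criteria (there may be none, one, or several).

Candidate 5 only.

Candidate 1 (19 nt, A=7 T=5 G=2 C=5): GC 7/19 = 36.8%, outside 40.2–52.7% ✗; length 19 ✓; longest run = 3 ✓ — fails.
Candidate 2 (21 nt, A=2 T=12 G=5 C=2): GC 7/21 = 33.3%, outside 40.2–52.7% ✗; length 21 ✓; longest run = 5, exceeds 4 ✗ — fails.
Candidate 3 (17 nt, A=3 T=3 G=5 C=6): GC 11/17 = 64.7%, outside 40.2–52.7% ✗; length 17 ✓; longest run = 2 ✓ — fails.
Candidate 4 (17 nt, A=4 T=7 G=1 C=5): GC 6/17 = 35.3%, outside 40.2–52.7% ✗; length 17 ✓; longest run = 3 ✓ — fails.
Candidate 5 (18 nt, A=4 T=5 G=5 C=4): GC 9/18 = 50.0% ✓; length 18 ✓; longest run = 2 ✓ — passes.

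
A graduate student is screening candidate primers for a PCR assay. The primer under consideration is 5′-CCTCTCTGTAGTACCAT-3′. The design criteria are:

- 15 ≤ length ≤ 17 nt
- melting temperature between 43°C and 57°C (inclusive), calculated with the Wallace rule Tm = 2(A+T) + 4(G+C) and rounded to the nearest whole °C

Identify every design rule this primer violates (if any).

Base counts: A=3, T=6, G=2, C=6 (length 17).
length: length 17 ✓
Tm: Tm = 2·9 + 4·8 = 50°C ✓

Meets all criteria.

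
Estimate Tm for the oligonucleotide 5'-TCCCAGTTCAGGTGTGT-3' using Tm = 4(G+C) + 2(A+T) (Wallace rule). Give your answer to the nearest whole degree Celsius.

52°C

Base counts: A=2, T=6, G=5, C=4 (length 17).
Tm = 2·(2+6) + 4·(5+4) = 2·8 + 4·9 = 16 + 36 = 52°C.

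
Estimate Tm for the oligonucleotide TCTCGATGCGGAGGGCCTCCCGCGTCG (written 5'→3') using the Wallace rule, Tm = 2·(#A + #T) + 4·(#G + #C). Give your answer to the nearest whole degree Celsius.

94°C

Base counts: A=2, T=5, G=10, C=10 (length 27).
Tm = 2·(2+5) + 4·(10+10) = 2·7 + 4·20 = 14 + 80 = 94°C.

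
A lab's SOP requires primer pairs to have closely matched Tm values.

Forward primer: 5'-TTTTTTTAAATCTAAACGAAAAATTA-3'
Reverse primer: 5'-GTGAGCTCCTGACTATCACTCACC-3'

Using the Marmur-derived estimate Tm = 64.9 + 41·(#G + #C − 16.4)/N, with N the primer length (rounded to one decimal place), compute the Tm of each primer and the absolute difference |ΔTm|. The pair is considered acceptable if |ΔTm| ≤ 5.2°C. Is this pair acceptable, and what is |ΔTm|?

Forward: G+C = 3, N = 26 → Tm = 64.9 + 41·(3 − 16.4)/26 = 43.8°C.
Reverse: G+C = 13, N = 24 → Tm = 64.9 + 41·(13 − 16.4)/24 = 59.1°C.
|ΔTm| = |43.8 − 59.1| = 15.3°C, > 5.2°C.

|ΔTm| = 15.3°C; the pair is not acceptable.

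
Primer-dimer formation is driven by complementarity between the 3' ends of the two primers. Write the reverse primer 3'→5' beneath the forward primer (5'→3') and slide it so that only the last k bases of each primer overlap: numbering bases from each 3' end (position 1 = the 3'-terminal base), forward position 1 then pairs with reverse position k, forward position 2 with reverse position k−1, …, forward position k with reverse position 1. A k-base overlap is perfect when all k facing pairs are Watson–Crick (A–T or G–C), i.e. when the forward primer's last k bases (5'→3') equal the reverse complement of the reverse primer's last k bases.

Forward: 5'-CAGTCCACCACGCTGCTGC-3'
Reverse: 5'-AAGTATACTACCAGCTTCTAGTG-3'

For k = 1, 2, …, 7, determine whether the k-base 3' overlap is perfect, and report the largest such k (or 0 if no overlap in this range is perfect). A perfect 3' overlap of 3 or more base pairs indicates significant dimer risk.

Last 7 bases (5'→3') — forward …CTGCTGC, reverse …TCTAGTG.
Reverse complement of the reverse primer's last 7 bases: CACTAGA; its first k bases are the reverse complement of the reverse primer's last k bases, so a perfect k-base overlap needs the forward primer's last k bases to equal them.
Comparing (forward last k vs required): k=1: C vs C ✓; k=2: GC vs CA ✗; k=3: TGC vs CAC ✗; k=4: CTGC vs CACT ✗; k=5: GCTGC vs CACTA ✗; k=6: TGCTGC vs CACTAG ✗; k=7: CTGCTGC vs CACTAGA ✗.
Only k = 1 is perfect, so the longest perfect 3' overlap is 1.

Longest perfect overlap: 1 complementary base pair; below the dimer-risk threshold (threshold 3).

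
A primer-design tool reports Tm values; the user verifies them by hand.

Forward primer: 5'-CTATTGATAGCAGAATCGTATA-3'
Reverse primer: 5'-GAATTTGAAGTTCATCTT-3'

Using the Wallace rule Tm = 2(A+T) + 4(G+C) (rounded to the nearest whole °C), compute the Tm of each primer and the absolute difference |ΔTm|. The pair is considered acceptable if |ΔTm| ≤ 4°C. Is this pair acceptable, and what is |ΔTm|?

|ΔTm| = 12°C; the pair is not acceptable.

Forward: A=8 T=7 G=4 C=3 → Tm = 2·15 + 4·7 = 58°C.
Reverse: A=5 T=8 G=3 C=2 → Tm = 2·13 + 4·5 = 46°C.
|ΔTm| = |58 − 46| = 12°C, > 4°C.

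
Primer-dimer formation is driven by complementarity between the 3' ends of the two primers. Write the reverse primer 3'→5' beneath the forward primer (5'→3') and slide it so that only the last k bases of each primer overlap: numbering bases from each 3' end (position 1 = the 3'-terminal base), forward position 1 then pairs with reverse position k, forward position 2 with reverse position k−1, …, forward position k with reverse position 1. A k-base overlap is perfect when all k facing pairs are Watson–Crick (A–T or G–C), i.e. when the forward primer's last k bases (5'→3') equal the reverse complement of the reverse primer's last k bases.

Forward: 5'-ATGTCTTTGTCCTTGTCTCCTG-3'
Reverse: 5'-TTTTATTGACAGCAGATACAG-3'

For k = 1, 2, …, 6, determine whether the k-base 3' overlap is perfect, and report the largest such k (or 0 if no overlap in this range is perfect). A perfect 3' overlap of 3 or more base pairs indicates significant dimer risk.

Last 6 bases (5'→3') — forward …CTCCTG, reverse …ATACAG.
Reverse complement of the reverse primer's last 6 bases: CTGTAT; its first k bases are the reverse complement of the reverse primer's last k bases, so a perfect k-base overlap needs the forward primer's last k bases to equal them.
Comparing (forward last k vs required): k=1: G vs C ✗; k=2: TG vs CT ✗; k=3: CTG vs CTG ✓; k=4: CCTG vs CTGT ✗; k=5: TCCTG vs CTGTA ✗; k=6: CTCCTG vs CTGTAT ✗.
Only k = 3 is perfect, so the longest perfect 3' overlap is 3.

Longest perfect overlap: 3 complementary base pairs; significant dimer risk (threshold 3).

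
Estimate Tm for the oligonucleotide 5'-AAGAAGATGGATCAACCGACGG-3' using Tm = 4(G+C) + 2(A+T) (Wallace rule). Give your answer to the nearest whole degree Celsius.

66°C

Base counts: A=9, T=2, G=7, C=4 (length 22).
Tm = 2·(9+2) + 4·(7+4) = 2·11 + 4·11 = 22 + 44 = 66°C.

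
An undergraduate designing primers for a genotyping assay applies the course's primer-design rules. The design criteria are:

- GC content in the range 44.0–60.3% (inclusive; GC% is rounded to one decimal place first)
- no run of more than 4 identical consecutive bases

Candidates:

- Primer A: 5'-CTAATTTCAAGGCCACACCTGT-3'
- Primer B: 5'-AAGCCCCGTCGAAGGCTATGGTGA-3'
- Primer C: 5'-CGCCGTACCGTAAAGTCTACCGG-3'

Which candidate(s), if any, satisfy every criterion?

Primer A (22 nt, A=6 T=6 G=3 C=7): GC 10/22 = 45.5% ✓; longest run = 3 ✓ — passes.
Primer B (24 nt, A=6 T=4 G=8 C=6): GC 14/24 = 58.3% ✓; longest run = 4 ✓ — passes.
Primer C (23 nt, A=5 T=4 G=6 C=8): GC 14/23 = 60.9%, outside 44.0–60.3% ✗; longest run = 3 ✓ — fails.

Primer A and Primer B.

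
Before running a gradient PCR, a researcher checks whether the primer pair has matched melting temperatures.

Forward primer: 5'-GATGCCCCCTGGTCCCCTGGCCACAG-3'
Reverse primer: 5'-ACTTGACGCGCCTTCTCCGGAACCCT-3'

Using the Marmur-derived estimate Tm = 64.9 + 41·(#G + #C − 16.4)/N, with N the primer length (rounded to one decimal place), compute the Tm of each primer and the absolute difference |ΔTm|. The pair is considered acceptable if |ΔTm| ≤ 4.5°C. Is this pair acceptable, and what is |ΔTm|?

Forward: G+C = 19, N = 26 → Tm = 64.9 + 41·(19 − 16.4)/26 = 69.0°C.
Reverse: G+C = 16, N = 26 → Tm = 64.9 + 41·(16 − 16.4)/26 = 64.3°C.
|ΔTm| = |69.0 − 64.3| = 4.7°C, > 4.5°C.

|ΔTm| = 4.7°C; the pair is not acceptable.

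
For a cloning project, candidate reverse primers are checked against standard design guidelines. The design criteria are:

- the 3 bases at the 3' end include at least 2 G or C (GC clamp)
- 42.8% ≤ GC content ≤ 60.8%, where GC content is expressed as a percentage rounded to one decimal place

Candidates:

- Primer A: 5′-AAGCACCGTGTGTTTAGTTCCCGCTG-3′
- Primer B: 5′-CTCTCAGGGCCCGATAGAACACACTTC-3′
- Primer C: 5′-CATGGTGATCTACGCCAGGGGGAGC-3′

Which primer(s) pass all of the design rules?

Primer A (26 nt, A=4 T=8 G=7 C=7): 3' end CTG has 2 G/C ✓; GC 14/26 = 53.8% ✓ — passes.
Primer B (27 nt, A=7 T=5 G=5 C=10): 3' end TTC has 1 G/C, need ≥2 ✗; GC 15/27 = 55.6% ✓ — fails.
Primer C (25 nt, A=5 T=4 G=10 C=6): 3' end AGC has 2 G/C ✓; GC 16/25 = 64.0%, outside 42.8–60.8% ✗ — fails.

Primer A only.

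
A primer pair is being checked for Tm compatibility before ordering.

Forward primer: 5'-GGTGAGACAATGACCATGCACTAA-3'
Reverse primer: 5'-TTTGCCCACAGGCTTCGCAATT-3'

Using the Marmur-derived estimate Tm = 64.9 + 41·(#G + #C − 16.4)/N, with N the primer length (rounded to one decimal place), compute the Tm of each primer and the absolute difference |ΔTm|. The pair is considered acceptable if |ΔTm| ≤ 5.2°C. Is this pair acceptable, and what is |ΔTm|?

Forward: G+C = 11, N = 24 → Tm = 64.9 + 41·(11 − 16.4)/24 = 55.7°C.
Reverse: G+C = 11, N = 22 → Tm = 64.9 + 41·(11 − 16.4)/22 = 54.8°C.
|ΔTm| = |55.7 − 54.8| = 0.9°C, ≤ 5.2°C.

|ΔTm| = 0.9°C; the pair is acceptable.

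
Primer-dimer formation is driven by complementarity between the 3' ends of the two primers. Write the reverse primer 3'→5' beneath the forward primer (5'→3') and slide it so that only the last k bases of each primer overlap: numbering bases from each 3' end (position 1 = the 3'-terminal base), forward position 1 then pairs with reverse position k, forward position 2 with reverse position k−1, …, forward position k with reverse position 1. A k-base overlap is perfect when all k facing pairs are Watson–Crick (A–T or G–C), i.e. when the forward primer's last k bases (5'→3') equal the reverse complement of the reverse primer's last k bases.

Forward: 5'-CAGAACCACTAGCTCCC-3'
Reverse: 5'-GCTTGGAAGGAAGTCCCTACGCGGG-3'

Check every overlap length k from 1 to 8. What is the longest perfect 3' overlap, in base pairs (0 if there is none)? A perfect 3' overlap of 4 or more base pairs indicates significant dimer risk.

Last 8 bases (5'→3') — forward …TAGCTCCC, reverse …TACGCGGG.
Reverse complement of the reverse primer's last 8 bases: CCCGCGTA; its first k bases are the reverse complement of the reverse primer's last k bases, so a perfect k-base overlap needs the forward primer's last k bases to equal them.
Comparing (forward last k vs required): k=1: C vs C ✓; k=2: CC vs CC ✓; k=3: CCC vs CCC ✓; k=4: TCCC vs CCCG ✗; k=5: CTCCC vs CCCGC ✗; k=6: GCTCCC vs CCCGCG ✗; k=7: AGCTCCC vs CCCGCGT ✗; k=8: TAGCTCCC vs CCCGCGTA ✗.
Perfect overlaps at k = 1, 2, 3; the largest is 3.

Longest perfect overlap: 3 complementary base pairs; below the dimer-risk threshold (threshold 4).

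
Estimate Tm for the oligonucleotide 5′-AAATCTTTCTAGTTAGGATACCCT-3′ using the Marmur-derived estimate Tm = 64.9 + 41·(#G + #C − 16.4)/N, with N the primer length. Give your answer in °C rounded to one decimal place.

50.6°C

Base counts: A=7, T=9, G=3, C=5; G+C = 8, N = 24.
Tm = 64.9 + 41·(8 − 16.4)/24 = 64.9 + -344.40/24 = 50.6°C.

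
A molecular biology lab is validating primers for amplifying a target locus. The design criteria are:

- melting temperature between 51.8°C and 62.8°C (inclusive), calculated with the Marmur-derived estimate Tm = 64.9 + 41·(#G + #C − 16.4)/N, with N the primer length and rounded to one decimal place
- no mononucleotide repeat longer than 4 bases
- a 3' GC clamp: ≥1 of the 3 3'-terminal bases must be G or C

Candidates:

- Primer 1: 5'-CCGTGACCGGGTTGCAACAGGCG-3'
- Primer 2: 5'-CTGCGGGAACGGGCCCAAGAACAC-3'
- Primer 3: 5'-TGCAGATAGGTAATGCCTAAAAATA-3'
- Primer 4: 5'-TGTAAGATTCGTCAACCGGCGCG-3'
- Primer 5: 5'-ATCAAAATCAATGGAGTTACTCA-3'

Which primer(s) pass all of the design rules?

Primer 1 (23 nt, A=4 T=3 G=9 C=7): Tm = 64.9 + 41·(16 − 16.4)/23 = 64.2°C, outside 51.8–62.8°C ✗; longest run = 3 ✓; 3' end GCG has 3 G/C ✓ — fails.
Primer 2 (24 nt, A=7 T=1 G=8 C=8): Tm = 64.9 + 41·(16 − 16.4)/24 = 64.2°C, outside 51.8–62.8°C ✗; longest run = 3 ✓; 3' end CAC has 2 G/C ✓ — fails.
Primer 3 (25 nt, A=11 T=6 G=5 C=3): Tm = 64.9 + 41·(8 − 16.4)/25 = 51.1°C, outside 51.8–62.8°C ✗; longest run = 5, exceeds 4 ✗; 3' end ATA has 0 G/C, need ≥1 ✗ — fails.
Primer 4 (23 nt, A=5 T=5 G=7 C=6): Tm = 64.9 + 41·(13 − 16.4)/23 = 58.8°C ✓; longest run = 2 ✓; 3' end GCG has 3 G/C ✓ — passes.
Primer 5 (23 nt, A=10 T=6 G=3 C=4): Tm = 64.9 + 41·(7 − 16.4)/23 = 48.1°C, outside 51.8–62.8°C ✗; longest run = 4 ✓; 3' end TCA has 1 G/C ✓ — fails.

Primer 4 only.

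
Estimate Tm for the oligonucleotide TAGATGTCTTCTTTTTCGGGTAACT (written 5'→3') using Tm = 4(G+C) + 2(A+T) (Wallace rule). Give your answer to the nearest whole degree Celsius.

Base counts: A=4, T=12, G=5, C=4 (length 25).
Tm = 2·(4+12) + 4·(5+4) = 2·16 + 4·9 = 32 + 36 = 68°C.

68°C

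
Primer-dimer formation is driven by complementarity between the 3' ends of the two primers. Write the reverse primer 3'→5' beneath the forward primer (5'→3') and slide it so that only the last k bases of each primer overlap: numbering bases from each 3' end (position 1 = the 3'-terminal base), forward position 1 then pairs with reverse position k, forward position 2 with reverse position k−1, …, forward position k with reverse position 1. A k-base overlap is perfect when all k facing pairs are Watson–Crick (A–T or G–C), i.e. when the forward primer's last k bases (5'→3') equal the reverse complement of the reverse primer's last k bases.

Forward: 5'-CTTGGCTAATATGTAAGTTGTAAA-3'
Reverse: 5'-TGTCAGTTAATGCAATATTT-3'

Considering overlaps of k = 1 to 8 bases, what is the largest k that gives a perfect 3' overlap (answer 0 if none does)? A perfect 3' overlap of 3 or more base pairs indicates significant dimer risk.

Longest perfect overlap: 3 complementary base pairs; significant dimer risk (threshold 3).

Last 8 bases (5'→3') — forward …GTTGTAAA, reverse …CAATATTT.
Reverse complement of the reverse primer's last 8 bases: AAATATTG; its first k bases are the reverse complement of the reverse primer's last k bases, so a perfect k-base overlap needs the forward primer's last k bases to equal them.
Comparing (forward last k vs required): k=1: A vs A ✓; k=2: AA vs AA ✓; k=3: AAA vs AAA ✓; k=4: TAAA vs AAAT ✗; k=5: GTAAA vs AAATA ✗; k=6: TGTAAA vs AAATAT ✗; k=7: TTGTAAA vs AAATATT ✗; k=8: GTTGTAAA vs AAATATTG ✗.
Perfect overlaps at k = 1, 2, 3; the largest is 3.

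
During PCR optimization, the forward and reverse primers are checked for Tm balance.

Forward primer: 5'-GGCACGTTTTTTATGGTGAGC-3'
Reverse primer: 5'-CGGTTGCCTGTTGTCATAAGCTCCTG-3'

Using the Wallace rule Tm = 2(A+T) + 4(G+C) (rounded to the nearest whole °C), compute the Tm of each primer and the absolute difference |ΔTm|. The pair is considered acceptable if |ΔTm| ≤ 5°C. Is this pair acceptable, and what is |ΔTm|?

Forward: A=3 T=8 G=7 C=3 → Tm = 2·11 + 4·10 = 62°C.
Reverse: A=3 T=9 G=7 C=7 → Tm = 2·12 + 4·14 = 80°C.
|ΔTm| = |62 − 80| = 18°C, > 5°C.

|ΔTm| = 18°C; the pair is not acceptable.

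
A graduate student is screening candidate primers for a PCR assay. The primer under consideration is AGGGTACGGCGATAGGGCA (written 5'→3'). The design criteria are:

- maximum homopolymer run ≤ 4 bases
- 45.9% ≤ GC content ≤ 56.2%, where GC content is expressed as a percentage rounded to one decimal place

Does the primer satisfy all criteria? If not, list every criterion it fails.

Fails: GC content.

Base counts: A=5, T=2, G=9, C=3 (length 19).
homopolymer run: longest run = 3 ✓
GC content: GC 12/19 = 63.2%, outside 45.9–56.2% ✗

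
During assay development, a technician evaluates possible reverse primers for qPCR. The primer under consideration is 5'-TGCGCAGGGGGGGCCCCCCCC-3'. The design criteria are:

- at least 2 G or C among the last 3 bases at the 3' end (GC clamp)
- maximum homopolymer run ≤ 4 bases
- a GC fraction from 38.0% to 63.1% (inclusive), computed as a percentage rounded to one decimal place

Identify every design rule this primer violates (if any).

Fails: homopolymer run, GC content.

Base counts: A=1, T=1, G=9, C=10 (length 21).
GC clamp: 3' end CCC has 3 G/C ✓
homopolymer run: longest run = 8, exceeds 4 ✗
GC content: GC 19/21 = 90.5%, outside 38.0–63.1% ✗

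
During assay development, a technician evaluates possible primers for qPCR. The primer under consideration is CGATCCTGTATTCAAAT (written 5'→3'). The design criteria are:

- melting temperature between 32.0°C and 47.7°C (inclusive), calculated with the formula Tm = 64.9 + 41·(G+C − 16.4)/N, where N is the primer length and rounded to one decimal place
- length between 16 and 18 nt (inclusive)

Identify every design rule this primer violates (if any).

Base counts: A=5, T=6, G=2, C=4 (length 17).
Tm: Tm = 64.9 + 41·(6 − 16.4)/17 = 39.8°C ✓
length: length 17 ✓

Meets all criteria.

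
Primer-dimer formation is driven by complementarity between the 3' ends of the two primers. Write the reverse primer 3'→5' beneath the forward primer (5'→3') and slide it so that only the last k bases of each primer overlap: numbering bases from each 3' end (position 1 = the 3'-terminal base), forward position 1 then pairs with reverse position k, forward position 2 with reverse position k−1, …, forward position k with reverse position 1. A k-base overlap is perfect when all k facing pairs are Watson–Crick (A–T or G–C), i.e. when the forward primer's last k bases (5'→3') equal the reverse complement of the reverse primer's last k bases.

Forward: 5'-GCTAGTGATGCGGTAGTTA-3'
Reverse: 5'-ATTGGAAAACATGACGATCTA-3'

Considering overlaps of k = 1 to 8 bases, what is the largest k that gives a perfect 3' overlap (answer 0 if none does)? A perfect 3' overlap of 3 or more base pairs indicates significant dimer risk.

Last 8 bases (5'→3') — forward …GGTAGTTA, reverse …ACGATCTA.
Reverse complement of the reverse primer's last 8 bases: TAGATCGT; its first k bases are the reverse complement of the reverse primer's last k bases, so a perfect k-base overlap needs the forward primer's last k bases to equal them.
Comparing (forward last k vs required): k=1: A vs T ✗; k=2: TA vs TA ✓; k=3: TTA vs TAG ✗; k=4: GTTA vs TAGA ✗; k=5: AGTTA vs TAGAT ✗; k=6: TAGTTA vs TAGATC ✗; k=7: GTAGTTA vs TAGATCG ✗; k=8: GGTAGTTA vs TAGATCGT ✗.
Only k = 2 is perfect, so the longest perfect 3' overlap is 2.

Longest perfect overlap: 2 complementary base pairs; below the dimer-risk threshold (threshold 3).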